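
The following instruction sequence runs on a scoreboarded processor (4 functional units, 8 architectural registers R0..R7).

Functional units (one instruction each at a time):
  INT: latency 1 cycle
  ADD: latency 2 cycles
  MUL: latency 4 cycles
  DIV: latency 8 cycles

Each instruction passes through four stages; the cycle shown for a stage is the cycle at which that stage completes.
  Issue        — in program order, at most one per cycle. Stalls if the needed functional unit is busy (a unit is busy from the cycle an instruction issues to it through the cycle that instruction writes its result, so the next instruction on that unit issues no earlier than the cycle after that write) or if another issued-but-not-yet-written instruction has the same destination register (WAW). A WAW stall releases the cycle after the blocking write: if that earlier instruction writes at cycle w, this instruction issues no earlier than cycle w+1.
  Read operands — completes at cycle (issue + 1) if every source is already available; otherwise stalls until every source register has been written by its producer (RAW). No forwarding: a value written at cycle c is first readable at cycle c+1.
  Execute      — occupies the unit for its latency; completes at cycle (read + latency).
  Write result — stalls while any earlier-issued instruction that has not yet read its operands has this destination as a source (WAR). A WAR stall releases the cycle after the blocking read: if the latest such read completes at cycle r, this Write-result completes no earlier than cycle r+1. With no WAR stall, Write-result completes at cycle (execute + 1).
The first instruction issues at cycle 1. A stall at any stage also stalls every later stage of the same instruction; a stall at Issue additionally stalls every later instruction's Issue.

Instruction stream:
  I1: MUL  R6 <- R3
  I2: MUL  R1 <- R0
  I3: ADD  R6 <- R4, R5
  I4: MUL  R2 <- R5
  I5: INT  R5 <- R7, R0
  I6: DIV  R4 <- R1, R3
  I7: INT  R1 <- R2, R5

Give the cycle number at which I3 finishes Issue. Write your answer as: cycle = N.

cycle = 9

[1] I1→MUL
[2] I1 RO
[6] I1 EX
[7] I1 WR R6
[8] I2→MUL
[9] I2 RO | I3→ADD
[10] I3 RO
[12] I3 EX
[13] I2 EX | I3 WR R6
[14] I2 WR R1
[15] I4→MUL
[16] I4 RO | I5→INT
[17] I5 RO | I6→DIV
[18] I5 EX | I6 RO
[19] I5 WR R5
[20] I4 EX | I7→INT
[21] I4 WR R2
[22] I7 RO
[23] I7 EX
[24] I7 WR R1
[26] I6 EX
[27] I6 WR R4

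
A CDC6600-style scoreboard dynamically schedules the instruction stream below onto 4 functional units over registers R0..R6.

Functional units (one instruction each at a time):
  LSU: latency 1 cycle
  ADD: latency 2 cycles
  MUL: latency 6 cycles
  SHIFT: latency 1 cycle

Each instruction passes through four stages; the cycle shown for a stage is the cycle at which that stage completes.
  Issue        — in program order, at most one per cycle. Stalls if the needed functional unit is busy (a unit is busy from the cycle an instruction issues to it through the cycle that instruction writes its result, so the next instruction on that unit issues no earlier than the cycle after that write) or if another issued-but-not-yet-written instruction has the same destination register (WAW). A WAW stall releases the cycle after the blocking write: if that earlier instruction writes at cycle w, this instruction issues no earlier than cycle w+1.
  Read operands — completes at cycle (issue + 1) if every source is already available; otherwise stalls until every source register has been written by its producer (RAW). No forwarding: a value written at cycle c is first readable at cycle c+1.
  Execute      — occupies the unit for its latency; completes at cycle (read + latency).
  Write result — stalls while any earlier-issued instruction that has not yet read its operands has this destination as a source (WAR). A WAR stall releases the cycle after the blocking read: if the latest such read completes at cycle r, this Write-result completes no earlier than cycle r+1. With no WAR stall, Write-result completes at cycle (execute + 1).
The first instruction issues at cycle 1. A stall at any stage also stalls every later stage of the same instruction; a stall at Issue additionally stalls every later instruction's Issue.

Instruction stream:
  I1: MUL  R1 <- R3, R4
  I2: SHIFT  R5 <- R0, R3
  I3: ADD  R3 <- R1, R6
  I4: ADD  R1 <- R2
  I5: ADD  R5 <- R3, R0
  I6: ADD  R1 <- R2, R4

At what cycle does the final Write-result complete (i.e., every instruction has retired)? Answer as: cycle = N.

I1: IS=1 RO=2 EX=8 WR=9
I2: IS=2 RO=3 EX=4 WR=5
I3: IS=3 RO=10 EX=12 WR=13  [RAW R1: wait I1 write@9]
I4: IS=14 RO=15 EX=17 WR=18  [struct: ADD busy until I3 writes@13]
I5: IS=19 RO=20 EX=22 WR=23  [struct: ADD busy until I4 writes@18]
I6: IS=24 RO=25 EX=27 WR=28  [struct: ADD busy until I5 writes@23]

cycle = 28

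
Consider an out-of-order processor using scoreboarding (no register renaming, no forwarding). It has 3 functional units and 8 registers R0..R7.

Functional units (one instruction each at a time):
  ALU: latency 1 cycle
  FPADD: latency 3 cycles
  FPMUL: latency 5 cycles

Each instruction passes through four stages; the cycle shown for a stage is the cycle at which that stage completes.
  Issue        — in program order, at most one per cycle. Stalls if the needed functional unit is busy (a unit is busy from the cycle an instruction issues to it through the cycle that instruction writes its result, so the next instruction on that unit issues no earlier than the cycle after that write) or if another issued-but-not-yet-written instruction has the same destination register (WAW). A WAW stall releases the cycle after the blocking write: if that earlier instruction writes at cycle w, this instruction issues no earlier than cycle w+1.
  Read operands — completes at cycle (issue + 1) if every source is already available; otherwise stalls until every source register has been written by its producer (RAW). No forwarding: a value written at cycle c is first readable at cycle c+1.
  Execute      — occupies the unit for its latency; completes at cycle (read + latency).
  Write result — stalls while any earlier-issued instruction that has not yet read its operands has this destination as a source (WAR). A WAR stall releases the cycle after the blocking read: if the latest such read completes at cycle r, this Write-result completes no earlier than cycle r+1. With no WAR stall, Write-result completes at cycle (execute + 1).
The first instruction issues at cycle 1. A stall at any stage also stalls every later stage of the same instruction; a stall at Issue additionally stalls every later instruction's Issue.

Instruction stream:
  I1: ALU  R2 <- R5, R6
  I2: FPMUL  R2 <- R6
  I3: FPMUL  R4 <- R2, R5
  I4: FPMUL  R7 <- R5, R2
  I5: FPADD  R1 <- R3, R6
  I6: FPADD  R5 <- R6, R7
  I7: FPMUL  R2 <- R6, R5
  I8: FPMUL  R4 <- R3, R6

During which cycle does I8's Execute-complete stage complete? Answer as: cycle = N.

1) issue 1, read 2, done 3, write 4
2) issue 5, read 6, done 11, write 12  <WAW R2: wait I1 write@4>
3) issue 13, read 14, done 19, write 20  <struct: FPMUL busy until I2 writes@12>
4) issue 21, read 22, done 27, write 28  <struct: FPMUL busy until I3 writes@20>
5) issue 22, read 23, done 26, write 27
6) issue 28, read 29, done 32, write 33  <struct: FPADD busy until I5 writes@27>
7) issue 29, read 34, done 39, write 40  <RAW R5: wait I6 write@33>
8) issue 41, read 42, done 47, write 48  <struct: FPMUL busy until I7 writes@40>

cycle = 47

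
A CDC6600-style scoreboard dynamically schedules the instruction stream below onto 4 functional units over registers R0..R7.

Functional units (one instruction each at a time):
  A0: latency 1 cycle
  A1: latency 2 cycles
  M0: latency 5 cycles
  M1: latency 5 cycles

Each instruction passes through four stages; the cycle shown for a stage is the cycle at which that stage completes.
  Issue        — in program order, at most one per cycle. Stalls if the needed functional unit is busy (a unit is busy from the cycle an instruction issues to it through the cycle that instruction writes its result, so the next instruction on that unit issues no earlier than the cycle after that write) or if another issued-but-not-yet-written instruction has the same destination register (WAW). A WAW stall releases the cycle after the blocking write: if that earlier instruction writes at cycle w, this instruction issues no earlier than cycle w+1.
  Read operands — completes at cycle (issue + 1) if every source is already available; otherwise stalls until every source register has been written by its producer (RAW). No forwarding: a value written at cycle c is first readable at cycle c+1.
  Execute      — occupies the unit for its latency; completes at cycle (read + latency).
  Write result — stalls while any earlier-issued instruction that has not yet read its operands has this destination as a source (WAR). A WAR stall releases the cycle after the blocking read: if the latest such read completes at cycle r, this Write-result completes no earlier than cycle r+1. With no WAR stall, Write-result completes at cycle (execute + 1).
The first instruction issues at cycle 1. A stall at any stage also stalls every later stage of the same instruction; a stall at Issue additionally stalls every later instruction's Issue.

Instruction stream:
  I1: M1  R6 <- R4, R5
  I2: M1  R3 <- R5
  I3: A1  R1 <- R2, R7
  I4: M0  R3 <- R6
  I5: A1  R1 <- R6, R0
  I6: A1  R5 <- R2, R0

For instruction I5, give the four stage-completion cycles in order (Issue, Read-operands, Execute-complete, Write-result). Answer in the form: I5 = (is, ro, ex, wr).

I5 = (18, 19, 21, 22)

[I1] 1/2/7/8
[I2] 9/10/15/16  (struct: M1 busy until I1 writes@8)
[I3] 10/11/13/14
[I4] 17/18/23/24  (WAW R3: wait I2 write@16)
[I5] 18/19/21/22
[I6] 23/24/26/27  (struct: A1 busy until I5 writes@22)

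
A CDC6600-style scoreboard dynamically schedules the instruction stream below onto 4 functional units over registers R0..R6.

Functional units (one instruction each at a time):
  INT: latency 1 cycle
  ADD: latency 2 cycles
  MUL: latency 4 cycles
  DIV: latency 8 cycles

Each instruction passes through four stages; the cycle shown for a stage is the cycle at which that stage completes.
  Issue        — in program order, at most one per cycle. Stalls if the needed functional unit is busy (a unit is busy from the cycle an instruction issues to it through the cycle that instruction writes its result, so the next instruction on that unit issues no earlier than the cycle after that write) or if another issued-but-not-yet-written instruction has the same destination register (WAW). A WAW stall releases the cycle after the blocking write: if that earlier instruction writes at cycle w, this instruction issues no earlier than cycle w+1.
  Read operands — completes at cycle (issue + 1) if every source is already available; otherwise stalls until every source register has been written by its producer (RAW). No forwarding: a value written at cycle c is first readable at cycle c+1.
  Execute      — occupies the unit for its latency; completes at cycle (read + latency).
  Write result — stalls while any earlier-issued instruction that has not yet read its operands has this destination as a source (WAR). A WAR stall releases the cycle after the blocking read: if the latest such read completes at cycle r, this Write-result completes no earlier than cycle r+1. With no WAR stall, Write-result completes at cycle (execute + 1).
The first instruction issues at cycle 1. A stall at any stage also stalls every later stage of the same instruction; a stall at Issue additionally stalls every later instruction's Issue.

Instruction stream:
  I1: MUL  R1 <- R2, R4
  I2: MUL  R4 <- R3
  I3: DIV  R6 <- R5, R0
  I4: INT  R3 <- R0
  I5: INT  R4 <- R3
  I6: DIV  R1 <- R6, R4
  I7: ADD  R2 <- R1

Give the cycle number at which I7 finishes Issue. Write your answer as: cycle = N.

I1  is:1  ro:2  ex:6  wr:7
I2  is:8  ro:9  ex:13  wr:14  — struct: MUL busy until I1 writes@7
I3  is:9  ro:10  ex:18  wr:19
I4  is:10  ro:11  ex:12  wr:13
I5  is:15  ro:16  ex:17  wr:18  — WAW R4: wait I2 write@14
I6  is:20  ro:21  ex:29  wr:30  — struct: DIV busy until I3 writes@19
I7  is:21  ro:31  ex:33  wr:34  — RAW R1: wait I6 write@30

cycle = 21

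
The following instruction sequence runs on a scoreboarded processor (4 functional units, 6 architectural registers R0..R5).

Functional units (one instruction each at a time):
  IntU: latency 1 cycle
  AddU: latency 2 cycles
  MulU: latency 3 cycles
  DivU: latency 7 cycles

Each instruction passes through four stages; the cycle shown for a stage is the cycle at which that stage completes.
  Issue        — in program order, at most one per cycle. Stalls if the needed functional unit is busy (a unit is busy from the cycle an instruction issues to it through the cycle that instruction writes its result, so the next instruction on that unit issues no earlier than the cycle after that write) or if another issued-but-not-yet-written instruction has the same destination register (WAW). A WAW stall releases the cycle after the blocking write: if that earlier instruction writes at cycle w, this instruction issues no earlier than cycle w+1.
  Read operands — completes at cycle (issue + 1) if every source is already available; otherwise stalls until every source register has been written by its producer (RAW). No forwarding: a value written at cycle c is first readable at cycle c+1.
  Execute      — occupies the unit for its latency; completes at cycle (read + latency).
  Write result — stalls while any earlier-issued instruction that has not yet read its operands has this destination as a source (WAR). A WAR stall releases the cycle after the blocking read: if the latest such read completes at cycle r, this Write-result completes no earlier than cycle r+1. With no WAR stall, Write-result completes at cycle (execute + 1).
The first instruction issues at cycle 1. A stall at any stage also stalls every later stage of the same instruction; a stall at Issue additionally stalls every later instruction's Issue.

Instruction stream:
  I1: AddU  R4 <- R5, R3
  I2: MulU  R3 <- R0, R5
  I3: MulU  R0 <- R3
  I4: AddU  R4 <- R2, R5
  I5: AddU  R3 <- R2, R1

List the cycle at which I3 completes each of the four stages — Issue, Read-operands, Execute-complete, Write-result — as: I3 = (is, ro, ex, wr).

I3 = (8, 9, 12, 13)

I1 -> (1, 2, 4, 5)
I2 -> (2, 3, 6, 7)
I3 -> (8, 9, 12, 13)  // struct: MulU busy until I2 writes@7
I4 -> (9, 10, 12, 13)
I5 -> (14, 15, 17, 18)  // struct: AddU busy until I4 writes@13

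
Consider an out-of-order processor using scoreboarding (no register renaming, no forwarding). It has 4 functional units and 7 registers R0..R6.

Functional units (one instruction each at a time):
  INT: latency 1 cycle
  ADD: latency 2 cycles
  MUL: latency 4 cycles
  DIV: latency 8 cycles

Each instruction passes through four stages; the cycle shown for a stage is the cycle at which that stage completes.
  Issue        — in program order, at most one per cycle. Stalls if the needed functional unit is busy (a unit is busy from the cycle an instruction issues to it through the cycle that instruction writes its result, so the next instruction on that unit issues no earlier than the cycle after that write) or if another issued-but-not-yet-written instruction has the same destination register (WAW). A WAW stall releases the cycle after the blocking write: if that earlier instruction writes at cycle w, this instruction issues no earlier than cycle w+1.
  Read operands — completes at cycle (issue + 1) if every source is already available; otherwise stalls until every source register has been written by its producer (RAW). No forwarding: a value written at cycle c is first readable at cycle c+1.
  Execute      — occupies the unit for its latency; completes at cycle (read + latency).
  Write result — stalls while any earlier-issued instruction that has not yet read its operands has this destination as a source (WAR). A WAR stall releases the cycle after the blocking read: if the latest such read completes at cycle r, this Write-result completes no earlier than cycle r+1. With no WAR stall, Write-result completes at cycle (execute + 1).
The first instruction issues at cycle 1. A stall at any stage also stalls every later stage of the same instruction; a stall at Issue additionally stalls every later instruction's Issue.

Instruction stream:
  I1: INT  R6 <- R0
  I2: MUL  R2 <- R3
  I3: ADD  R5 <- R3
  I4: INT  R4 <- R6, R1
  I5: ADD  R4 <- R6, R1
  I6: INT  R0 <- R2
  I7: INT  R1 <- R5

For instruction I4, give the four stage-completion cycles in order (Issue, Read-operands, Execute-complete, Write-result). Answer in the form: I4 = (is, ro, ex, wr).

I4 = (5, 6, 7, 8)

[1] I1 dispatched to INT
[2] I1 operands ready, I2 dispatched to MUL
[3] I1 complete, I2 operands ready, I3 dispatched to ADD
[4] R6←I1, I3 operands ready
[5] I4 dispatched to INT
[6] I3 complete, I4 operands ready
[7] I2 complete, R5←I3, I4 complete
[8] R2←I2, R4←I4
[9] I5 dispatched to ADD
[10] I5 operands ready, I6 dispatched to INT
[11] I6 operands ready
[12] I5 complete, I6 complete
[13] R4←I5, R0←I6
[14] I7 dispatched to INT
[15] I7 operands ready
[16] I7 complete
[17] R1←I7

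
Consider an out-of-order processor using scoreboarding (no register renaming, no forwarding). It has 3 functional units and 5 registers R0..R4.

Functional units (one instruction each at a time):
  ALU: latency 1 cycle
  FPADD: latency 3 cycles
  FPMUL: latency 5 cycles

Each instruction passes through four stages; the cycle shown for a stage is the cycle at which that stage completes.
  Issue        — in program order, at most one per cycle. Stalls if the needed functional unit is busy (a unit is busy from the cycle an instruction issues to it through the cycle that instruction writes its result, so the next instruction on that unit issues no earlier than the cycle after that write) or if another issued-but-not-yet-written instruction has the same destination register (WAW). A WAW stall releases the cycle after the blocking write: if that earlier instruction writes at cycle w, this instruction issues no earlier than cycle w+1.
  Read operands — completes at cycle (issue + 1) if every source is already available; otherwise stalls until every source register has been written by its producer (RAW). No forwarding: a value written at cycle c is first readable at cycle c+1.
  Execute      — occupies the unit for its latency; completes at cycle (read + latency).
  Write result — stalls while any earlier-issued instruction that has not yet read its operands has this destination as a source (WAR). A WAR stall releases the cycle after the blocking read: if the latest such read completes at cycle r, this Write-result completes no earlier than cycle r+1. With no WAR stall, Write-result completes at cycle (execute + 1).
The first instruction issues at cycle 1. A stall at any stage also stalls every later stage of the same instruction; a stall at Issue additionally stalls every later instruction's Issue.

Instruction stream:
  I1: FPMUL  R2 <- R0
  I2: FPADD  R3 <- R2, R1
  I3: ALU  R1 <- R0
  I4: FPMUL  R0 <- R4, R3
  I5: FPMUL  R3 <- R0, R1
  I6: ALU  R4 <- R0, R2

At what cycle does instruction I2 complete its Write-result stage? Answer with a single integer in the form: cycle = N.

cycle = 13

  I1 | 1 | 2 | 7 | 8
  I2 | 2 | 9 | 12 | 13   RAW R2: wait I1 write@8
  I3 | 3 | 4 | 5 | 10   WAR R1: wait I2 read@9
  I4 | 9 | 14 | 19 | 20   struct: FPMUL busy until I1 writes@8 · RAW R3: wait I2 write@13
  I5 | 21 | 22 | 27 | 28   struct: FPMUL busy until I4 writes@20
  I6 | 22 | 23 | 24 | 25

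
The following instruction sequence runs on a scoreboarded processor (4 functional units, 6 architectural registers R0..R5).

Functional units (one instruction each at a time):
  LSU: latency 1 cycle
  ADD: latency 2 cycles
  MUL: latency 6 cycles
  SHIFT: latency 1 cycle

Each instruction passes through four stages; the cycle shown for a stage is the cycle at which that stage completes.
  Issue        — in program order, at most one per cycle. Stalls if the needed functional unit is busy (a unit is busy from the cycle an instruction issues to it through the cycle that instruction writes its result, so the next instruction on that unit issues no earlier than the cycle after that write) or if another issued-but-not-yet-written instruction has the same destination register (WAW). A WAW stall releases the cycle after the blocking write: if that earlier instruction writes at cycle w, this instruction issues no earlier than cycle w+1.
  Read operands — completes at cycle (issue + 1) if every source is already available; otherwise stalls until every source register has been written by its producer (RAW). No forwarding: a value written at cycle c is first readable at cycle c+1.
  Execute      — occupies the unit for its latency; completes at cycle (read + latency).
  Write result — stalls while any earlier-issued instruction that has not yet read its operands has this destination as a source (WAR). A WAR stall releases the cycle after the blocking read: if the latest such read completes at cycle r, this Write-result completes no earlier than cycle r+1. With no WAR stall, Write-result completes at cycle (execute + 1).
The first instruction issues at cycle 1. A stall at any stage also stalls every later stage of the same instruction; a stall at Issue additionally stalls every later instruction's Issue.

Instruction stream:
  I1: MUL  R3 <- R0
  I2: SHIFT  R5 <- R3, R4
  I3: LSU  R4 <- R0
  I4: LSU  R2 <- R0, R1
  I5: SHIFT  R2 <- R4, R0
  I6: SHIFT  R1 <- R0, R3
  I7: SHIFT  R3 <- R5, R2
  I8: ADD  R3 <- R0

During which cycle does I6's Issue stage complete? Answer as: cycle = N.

cycle = 20

[1] I1→MUL
[2] I1 RO; I2→SHIFT
[3] I3→LSU
[4] I3 RO
[5] I3 EX
[8] I1 EX
[9] I1 WR R3
[10] I2 RO
[11] I2 EX; I3 WR R4
[12] I2 WR R5; I4→LSU
[13] I4 RO
[14] I4 EX
[15] I4 WR R2
[16] I5→SHIFT
[17] I5 RO
[18] I5 EX
[19] I5 WR R2
[20] I6→SHIFT
[21] I6 RO
[22] I6 EX
[23] I6 WR R1
[24] I7→SHIFT
[25] I7 RO
[26] I7 EX
[27] I7 WR R3
[28] I8→ADD
[29] I8 RO
[31] I8 EX
[32] I8 WR R3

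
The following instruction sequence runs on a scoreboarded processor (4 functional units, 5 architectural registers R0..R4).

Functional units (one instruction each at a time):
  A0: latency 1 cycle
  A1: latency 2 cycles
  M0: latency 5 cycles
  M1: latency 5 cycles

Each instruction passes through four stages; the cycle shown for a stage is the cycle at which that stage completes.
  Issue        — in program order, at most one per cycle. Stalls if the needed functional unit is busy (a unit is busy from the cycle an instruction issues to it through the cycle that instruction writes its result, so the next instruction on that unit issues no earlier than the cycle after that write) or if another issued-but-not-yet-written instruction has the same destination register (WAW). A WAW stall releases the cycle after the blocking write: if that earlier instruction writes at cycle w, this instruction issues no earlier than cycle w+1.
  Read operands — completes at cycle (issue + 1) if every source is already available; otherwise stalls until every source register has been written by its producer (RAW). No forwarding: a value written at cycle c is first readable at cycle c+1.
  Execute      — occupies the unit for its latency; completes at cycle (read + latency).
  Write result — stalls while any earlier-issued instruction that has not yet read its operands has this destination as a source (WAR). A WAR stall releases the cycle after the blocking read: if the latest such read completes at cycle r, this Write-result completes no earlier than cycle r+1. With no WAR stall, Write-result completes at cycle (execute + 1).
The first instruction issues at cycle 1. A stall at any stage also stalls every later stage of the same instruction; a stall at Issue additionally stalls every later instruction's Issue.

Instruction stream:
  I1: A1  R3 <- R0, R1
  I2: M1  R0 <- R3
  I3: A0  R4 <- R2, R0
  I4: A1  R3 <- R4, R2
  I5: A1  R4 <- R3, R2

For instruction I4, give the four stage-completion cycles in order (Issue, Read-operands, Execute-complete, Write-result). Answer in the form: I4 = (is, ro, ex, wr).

1) issue 1, read 2, done 4, write 5
2) issue 2, read 6, done 11, write 12  <RAW R3: wait I1 write@5>
3) issue 3, read 13, done 14, write 15  <RAW R0: wait I2 write@12>
4) issue 6, read 16, done 18, write 19  <struct: A1 busy until I1 writes@5 / RAW R4: wait I3 write@15>
5) issue 20, read 21, done 23, write 24  <struct: A1 busy until I4 writes@19>

I4 = (6, 16, 18, 19)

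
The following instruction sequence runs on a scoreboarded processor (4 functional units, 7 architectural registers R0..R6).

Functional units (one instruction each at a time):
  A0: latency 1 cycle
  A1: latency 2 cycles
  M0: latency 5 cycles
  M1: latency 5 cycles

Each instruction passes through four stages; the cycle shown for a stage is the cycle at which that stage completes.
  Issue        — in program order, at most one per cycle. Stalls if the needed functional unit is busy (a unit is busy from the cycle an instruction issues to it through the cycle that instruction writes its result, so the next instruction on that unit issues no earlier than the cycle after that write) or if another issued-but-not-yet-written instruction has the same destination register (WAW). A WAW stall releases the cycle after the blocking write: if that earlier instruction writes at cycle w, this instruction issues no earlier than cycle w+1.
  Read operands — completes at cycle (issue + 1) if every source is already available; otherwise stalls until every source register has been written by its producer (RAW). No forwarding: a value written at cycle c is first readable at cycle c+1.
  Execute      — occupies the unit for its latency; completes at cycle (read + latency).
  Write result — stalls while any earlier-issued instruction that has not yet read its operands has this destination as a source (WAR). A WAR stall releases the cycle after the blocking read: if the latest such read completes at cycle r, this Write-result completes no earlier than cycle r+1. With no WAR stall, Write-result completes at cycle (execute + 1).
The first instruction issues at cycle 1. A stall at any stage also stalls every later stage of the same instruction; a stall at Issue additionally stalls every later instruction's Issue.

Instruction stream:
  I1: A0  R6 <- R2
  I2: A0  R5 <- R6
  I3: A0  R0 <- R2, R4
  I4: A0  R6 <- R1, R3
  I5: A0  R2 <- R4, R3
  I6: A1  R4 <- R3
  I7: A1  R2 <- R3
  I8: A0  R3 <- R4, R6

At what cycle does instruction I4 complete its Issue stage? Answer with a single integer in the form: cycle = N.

cycle = 13

I1 -> (1, 2, 3, 4)
I2 -> (5, 6, 7, 8)  // struct: A0 busy until I1 writes@4
I3 -> (9, 10, 11, 12)  // struct: A0 busy until I2 writes@8
I4 -> (13, 14, 15, 16)  // struct: A0 busy until I3 writes@12
I5 -> (17, 18, 19, 20)  // struct: A0 busy until I4 writes@16
I6 -> (18, 19, 21, 22)
I7 -> (23, 24, 26, 27)  // struct: A1 busy until I6 writes@22
I8 -> (24, 25, 26, 27)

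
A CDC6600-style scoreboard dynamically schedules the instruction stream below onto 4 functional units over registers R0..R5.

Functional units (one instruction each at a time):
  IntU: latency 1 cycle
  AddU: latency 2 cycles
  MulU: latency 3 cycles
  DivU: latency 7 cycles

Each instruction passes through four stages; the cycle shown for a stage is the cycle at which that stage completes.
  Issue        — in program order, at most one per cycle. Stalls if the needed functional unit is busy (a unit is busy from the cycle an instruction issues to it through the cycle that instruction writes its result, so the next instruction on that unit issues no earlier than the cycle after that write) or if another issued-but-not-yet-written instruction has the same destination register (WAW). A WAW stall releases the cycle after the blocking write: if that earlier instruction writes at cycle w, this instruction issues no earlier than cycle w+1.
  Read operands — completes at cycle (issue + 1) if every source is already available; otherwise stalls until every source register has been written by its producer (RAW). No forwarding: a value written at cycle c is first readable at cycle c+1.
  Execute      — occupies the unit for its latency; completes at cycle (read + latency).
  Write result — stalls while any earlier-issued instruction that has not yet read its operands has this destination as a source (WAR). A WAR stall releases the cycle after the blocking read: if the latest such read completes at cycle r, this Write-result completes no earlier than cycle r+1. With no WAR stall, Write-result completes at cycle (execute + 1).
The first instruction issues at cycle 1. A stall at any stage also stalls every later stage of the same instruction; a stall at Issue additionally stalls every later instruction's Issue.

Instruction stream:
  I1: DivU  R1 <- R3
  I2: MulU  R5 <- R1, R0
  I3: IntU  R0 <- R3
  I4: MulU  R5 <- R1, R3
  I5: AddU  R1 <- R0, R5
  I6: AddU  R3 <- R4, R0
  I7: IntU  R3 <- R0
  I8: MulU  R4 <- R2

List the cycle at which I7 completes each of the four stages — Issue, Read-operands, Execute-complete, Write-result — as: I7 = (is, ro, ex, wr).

c1: issue I1 (DivU)
c2: I1 read-ops | issue I2 (MulU)
c3: issue I3 (IntU)
c4: I3 read-ops
c5: I3 finished on IntU
c9: I1 finished on DivU
c10: I1→R1
c11: I2 read-ops
c12: I3→R0
c14: I2 finished on MulU
c15: I2→R5
c16: issue I4 (MulU)
c17: I4 read-ops | issue I5 (AddU)
c20: I4 finished on MulU
c21: I4→R5
c22: I5 read-ops
c24: I5 finished on AddU
c25: I5→R1
c26: issue I6 (AddU)
c27: I6 read-ops
c29: I6 finished on AddU
c30: I6→R3
c31: issue I7 (IntU)
c32: I7 read-ops | issue I8 (MulU)
c33: I7 finished on IntU | I8 read-ops
c34: I7→R3
c36: I8 finished on MulU
c37: I8→R4

I7 = (31, 32, 33, 34)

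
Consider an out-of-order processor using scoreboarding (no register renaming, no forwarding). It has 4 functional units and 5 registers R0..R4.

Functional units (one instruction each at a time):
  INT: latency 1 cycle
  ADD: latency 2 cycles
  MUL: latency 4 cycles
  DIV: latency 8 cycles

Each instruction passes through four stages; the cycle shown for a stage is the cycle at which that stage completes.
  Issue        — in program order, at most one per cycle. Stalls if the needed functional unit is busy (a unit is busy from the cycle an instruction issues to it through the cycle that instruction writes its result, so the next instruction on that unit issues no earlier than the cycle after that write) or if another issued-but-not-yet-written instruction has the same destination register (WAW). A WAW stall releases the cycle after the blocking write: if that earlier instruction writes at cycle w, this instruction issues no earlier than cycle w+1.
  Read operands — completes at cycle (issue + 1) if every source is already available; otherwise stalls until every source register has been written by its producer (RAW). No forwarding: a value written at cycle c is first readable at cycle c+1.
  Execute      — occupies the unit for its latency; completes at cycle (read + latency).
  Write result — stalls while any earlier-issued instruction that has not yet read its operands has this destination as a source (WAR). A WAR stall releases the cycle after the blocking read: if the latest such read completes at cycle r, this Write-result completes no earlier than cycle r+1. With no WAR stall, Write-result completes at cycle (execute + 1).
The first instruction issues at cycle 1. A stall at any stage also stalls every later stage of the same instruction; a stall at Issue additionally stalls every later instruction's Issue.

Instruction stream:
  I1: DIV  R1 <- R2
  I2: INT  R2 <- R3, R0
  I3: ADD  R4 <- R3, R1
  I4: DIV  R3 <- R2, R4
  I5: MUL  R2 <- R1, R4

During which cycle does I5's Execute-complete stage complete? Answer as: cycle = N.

cycle = 20

I1 -> (1, 2, 10, 11)
I2 -> (2, 3, 4, 5)
I3 -> (3, 12, 14, 15)  // RAW R1: wait I1 write@11
I4 -> (12, 16, 24, 25)  // struct: DIV busy until I1 writes@11, RAW R4: wait I3 write@15
I5 -> (13, 16, 20, 21)  // RAW R4: wait I3 write@15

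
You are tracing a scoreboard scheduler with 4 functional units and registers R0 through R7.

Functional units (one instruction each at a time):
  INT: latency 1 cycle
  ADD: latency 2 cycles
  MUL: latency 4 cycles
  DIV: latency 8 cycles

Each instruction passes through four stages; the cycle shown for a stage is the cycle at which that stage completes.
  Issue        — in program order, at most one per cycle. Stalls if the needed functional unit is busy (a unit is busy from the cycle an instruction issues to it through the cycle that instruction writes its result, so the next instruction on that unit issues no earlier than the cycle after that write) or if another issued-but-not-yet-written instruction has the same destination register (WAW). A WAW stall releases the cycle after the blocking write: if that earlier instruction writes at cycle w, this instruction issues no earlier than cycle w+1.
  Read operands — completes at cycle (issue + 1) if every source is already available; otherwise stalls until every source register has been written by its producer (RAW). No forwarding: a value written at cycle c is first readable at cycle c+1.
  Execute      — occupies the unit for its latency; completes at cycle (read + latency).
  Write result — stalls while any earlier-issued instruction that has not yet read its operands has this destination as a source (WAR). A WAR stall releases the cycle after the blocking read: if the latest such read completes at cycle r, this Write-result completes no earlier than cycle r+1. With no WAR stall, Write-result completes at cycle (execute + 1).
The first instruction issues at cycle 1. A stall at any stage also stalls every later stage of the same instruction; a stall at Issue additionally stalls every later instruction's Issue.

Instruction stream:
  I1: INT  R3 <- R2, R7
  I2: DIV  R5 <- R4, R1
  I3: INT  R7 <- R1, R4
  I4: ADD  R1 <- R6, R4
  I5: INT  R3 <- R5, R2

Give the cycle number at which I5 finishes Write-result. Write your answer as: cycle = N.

cycle 1: issue I1 (INT)
cycle 2: I1 read-ops · issue I2 (DIV)
cycle 3: I1 finished on INT · I2 read-ops
cycle 4: I1→R3
cycle 5: issue I3 (INT)
cycle 6: I3 read-ops · issue I4 (ADD)
cycle 7: I3 finished on INT · I4 read-ops
cycle 8: I3→R7
cycle 9: I4 finished on ADD · issue I5 (INT)
cycle 10: I4→R1
cycle 11: I2 finished on DIV
cycle 12: I2→R5
cycle 13: I5 read-ops
cycle 14: I5 finished on INT
cycle 15: I5→R3

cycle = 15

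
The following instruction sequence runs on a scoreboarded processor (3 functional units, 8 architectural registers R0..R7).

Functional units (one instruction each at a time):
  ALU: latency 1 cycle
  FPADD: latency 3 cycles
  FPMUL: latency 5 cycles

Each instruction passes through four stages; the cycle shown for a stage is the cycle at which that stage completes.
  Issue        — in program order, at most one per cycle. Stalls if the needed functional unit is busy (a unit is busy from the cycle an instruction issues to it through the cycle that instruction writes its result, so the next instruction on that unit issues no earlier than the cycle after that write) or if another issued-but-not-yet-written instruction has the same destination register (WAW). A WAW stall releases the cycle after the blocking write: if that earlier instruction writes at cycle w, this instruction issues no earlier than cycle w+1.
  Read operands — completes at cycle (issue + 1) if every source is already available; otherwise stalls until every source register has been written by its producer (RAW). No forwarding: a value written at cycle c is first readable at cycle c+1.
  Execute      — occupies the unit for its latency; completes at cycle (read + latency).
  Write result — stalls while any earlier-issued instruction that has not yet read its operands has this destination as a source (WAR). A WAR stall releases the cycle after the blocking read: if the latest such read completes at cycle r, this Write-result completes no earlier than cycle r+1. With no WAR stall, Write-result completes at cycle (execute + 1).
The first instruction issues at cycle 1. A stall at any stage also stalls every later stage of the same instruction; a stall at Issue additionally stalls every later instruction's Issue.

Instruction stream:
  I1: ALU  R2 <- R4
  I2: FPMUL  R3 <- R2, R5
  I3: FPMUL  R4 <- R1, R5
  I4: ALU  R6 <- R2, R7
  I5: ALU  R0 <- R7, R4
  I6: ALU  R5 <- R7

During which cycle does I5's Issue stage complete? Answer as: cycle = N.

cycle 1: I1 issues→ALU
cycle 2: I1 reads, I2 issues→FPMUL
cycle 3: I1 exec-done
cycle 4: I1 writes R2
cycle 5: I2 reads
cycle 10: I2 exec-done
cycle 11: I2 writes R3
cycle 12: I3 issues→FPMUL
cycle 13: I3 reads, I4 issues→ALU
cycle 14: I4 reads
cycle 15: I4 exec-done
cycle 16: I4 writes R6
cycle 17: I5 issues→ALU
cycle 18: I3 exec-done
cycle 19: I3 writes R4
cycle 20: I5 reads
cycle 21: I5 exec-done
cycle 22: I5 writes R0
cycle 23: I6 issues→ALU
cycle 24: I6 reads
cycle 25: I6 exec-done
cycle 26: I6 writes R5

cycle = 17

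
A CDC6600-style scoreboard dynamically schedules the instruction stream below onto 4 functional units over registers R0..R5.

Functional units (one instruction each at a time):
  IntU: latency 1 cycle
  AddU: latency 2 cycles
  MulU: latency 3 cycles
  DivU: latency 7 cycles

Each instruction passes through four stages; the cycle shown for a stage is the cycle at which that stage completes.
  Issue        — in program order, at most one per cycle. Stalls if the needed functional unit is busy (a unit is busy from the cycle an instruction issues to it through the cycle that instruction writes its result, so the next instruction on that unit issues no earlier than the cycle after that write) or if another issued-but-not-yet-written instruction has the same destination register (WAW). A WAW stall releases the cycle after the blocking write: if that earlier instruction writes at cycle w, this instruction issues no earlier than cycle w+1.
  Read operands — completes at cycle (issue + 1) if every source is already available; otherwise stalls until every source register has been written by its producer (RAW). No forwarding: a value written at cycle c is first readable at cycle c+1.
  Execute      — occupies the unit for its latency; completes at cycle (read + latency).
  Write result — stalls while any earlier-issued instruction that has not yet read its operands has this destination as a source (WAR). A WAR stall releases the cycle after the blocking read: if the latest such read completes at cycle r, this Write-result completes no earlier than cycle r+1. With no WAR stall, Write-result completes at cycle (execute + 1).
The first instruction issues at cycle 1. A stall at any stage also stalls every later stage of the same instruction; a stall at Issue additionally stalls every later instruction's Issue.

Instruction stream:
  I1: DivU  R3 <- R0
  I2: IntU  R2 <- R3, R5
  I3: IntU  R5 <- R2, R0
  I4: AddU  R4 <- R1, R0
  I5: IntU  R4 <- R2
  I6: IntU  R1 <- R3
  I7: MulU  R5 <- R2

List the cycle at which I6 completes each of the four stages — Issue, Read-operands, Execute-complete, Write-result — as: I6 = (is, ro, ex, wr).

I1: IS=1 RO=2 EX=9 WR=10
I2: IS=2 RO=11 EX=12 WR=13  [RAW R3: wait I1 write@10]
I3: IS=14 RO=15 EX=16 WR=17  [struct: IntU busy until I2 writes@13]
I4: IS=15 RO=16 EX=18 WR=19
I5: IS=20 RO=21 EX=22 WR=23  [WAW R4: wait I4 write@19]
I6: IS=24 RO=25 EX=26 WR=27  [struct: IntU busy until I5 writes@23]
I7: IS=25 RO=26 EX=29 WR=30

I6 = (24, 25, 26, 27)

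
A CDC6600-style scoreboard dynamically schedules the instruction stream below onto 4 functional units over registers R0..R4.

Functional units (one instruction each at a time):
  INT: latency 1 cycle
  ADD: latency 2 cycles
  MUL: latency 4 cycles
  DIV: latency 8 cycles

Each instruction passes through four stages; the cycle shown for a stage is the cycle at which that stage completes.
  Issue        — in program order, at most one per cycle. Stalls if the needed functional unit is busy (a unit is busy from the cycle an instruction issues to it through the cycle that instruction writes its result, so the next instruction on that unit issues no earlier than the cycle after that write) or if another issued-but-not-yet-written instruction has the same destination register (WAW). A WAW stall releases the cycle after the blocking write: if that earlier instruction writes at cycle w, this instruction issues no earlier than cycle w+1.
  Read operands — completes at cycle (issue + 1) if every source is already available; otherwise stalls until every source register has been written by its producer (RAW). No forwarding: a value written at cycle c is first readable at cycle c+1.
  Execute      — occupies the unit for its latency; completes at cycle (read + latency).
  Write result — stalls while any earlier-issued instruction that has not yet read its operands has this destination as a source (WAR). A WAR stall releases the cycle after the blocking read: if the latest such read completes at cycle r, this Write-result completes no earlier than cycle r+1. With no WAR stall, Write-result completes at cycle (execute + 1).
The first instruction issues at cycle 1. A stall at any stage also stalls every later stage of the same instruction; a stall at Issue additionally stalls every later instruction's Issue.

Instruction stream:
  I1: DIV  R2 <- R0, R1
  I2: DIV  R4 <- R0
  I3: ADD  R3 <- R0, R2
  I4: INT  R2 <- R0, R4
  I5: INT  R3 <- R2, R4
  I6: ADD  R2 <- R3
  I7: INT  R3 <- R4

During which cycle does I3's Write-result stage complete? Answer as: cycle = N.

cycle 1: I1→DIV
cycle 2: I1 RO
cycle 10: I1 EX
cycle 11: I1 WR R2
cycle 12: I2→DIV
cycle 13: I2 RO | I3→ADD
cycle 14: I3 RO | I4→INT
cycle 16: I3 EX
cycle 17: I3 WR R3
cycle 21: I2 EX
cycle 22: I2 WR R4
cycle 23: I4 RO
cycle 24: I4 EX
cycle 25: I4 WR R2
cycle 26: I5→INT
cycle 27: I5 RO | I6→ADD
cycle 28: I5 EX
cycle 29: I5 WR R3
cycle 30: I6 RO | I7→INT
cycle 31: I7 RO
cycle 32: I6 EX | I7 EX
cycle 33: I6 WR R2 | I7 WR R3

cycle = 17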